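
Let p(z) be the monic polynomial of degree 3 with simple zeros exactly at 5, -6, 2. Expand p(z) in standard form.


The polynomial is p(z) = ∏_{α ∈ S} (z − α), where S = {5, -6, 2}.
Expanding the product yields: p(z) = z^3 -z^2 -32·z + 60.
The resulting polynomial has degree 3 and real coefficients as required.

p(z) = z^3 -z^2 -32·z + 60.


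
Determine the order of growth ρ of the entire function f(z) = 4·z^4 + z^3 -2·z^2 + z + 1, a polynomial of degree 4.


|f(z)| ≤ Σ|c_k|·r^k = O(r^4) as r → ∞. Polynomial growth is O(e^{r^ε}) for every ε > 0 (since r^4/e^{r^ε} → 0), so ρ ≤ ε for all ε > 0, i.e. ρ = 0. Every nonconstant polynomial has order 0.
Therefore ρ = 0.

Order ρ = 0.


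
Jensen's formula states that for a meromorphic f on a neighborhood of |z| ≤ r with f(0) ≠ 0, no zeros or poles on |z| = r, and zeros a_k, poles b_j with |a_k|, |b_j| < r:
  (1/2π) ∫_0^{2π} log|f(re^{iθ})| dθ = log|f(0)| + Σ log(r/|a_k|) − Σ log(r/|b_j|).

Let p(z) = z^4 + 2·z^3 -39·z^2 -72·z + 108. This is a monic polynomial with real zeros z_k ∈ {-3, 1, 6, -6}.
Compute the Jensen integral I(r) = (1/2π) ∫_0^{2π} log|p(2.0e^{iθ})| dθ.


Zeros: -6, -3, 1, 6; r = 2.0.
Inside |z| < r: 1. Outside (|z| ≥ r): -6, -3, 6.
p(0) = 108, so log|p(0)| = log(108) = 4.6821.
Apply Jensen: I(r) = log|p(0)| + Σ_k log(r/|z_k|), summed over zeros inside |z| < r.
  log(r/|z_k|) for z_k = 1: log(2.0/1) = 0.6931
  Outside zeros (-6, -3, 6) contribute nothing to the Jensen sum.
Sum over inside zeros: 0.6931.
I(r) = log|p(0)| + (inside sum) = 4.6821 + 0.6931 = 5.3753.
Note: since some zeros are outside |z| ≤ r, the simplified n·log(r) form does NOT apply — only the inside zeros contribute.

I(r) ≈ 5.3753.


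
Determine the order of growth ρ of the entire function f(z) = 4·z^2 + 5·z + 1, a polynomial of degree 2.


|f(z)| ≤ Σ|c_k|·r^k = O(r^2) as r → ∞. Polynomial growth is O(e^{r^ε}) for every ε > 0 (since r^2/e^{r^ε} → 0), so ρ ≤ ε for all ε > 0, i.e. ρ = 0. Every nonconstant polynomial has order 0.
Therefore ρ = 0.

Order ρ = 0.


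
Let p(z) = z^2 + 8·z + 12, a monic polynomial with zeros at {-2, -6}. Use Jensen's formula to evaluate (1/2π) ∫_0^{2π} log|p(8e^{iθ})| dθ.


Zeros: -6, -2; r = 8.
Inside |z| < r: -6, -2. Outside (|z| ≥ r): ∅.
p(0) = 12, so log|p(0)| = log(12) = 2.4849.
Apply Jensen: I(r) = log|p(0)| + Σ_k log(r/|z_k|), summed over zeros inside |z| < r.
  log(r/|z_k|) for z_k = -2: log(8/2) = 1.3863
  log(r/|z_k|) for z_k = -6: log(8/6) = 0.2877
Sum over inside zeros: 1.6740.
I(r) = log|p(0)| + (inside sum) = 2.4849 + 1.6740 = 4.1589.
Closed form (all zeros inside, monic): I(r) = n·log(r) = 2·log(8) = 4.1589. ✓

I(r) ≈ 4.1589.


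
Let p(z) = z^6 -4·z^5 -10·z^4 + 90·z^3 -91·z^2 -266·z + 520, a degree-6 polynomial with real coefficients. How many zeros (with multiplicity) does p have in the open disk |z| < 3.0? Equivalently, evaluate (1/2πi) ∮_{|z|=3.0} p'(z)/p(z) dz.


The zeros of p are: -4, (3 + 2i), (3 - 2i), -2, (2 + 1i), (2 - 1i).
Their magnitudes are: 4, 3.606, 3.606, 2, 2.236, 2.236.
Zeros with |z| < R = 3.0: -2, (2 + 1i), (2 - 1i).
Count = 3.
By the argument principle, (1/2πi) ∮_{|z|=R} p'(z)/p(z) dz equals exactly this count.

Number of zeros inside |z| < 3.0: 3.


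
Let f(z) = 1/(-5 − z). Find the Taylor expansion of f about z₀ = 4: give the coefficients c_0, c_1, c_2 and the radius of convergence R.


Let w = z − z₀, so z = z₀ + w.
Then -5 − z = -5 − (z₀ + w) = (-5 − z₀) − w = -9 − w.
f(z) = 1/(-9 − w) = (1/(-9)) · 1/(1 − w/(-9)) = Σ_{n≥0} w^n / (-9)^(n+1).
So c_n = 1/(-9)^(n+1):
  c_0 = 1/(-9)^1 = -1/9.
  c_1 = 1/(-9)^2 = 1/81.
  c_2 = 1/(-9)^3 = -1/729.
The series is valid for |w/d| < 1, i.e. |z − z₀| < |d|.
Radius of convergence: R = |-5 − z₀| = |-9| = 9 (distance from z₀ to the singularity z = -5).

c_0 = -1/9, c_1 = 1/81, c_2 = -1/729; R = 9.


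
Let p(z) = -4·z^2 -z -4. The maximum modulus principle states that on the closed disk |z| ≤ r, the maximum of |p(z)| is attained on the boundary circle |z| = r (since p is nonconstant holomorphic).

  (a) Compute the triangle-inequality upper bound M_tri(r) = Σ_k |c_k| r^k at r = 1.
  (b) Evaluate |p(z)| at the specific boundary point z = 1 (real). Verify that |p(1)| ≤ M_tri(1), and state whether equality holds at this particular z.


Coefficients: c_0 = -4, c_1 = -1, c_2 = -4. Radius r = 1.
Part (a). Triangle bound: M_tri(r) = Σ_k |c_k| r^k
  = |-4|·1^0 + |-1|·1^1 + |-4|·1^2
  = 4 + 1 + 4 = 9.
This bounds M(r) := max_{|z|=r} |p(z)| from above; equality holds iff all terms c_k z^k can be made to align in phase at a single z on |z|=r.
Part (b). At z = 1 (real, on the circle |z| = r):
  p(1) = (-4)·1^0 + (-1)·1^1 + (-4)·1^2 = -9.
  |p(1)| = 9.
Since all nonzero coefficients share the same sign, |p(1)| = 9 = M_tri(1); the triangle bound is attained at z = 1, so in fact M(r) = 9.

M_tri(1) = 9; |p(1)| = 9; equality at z=1: yes.


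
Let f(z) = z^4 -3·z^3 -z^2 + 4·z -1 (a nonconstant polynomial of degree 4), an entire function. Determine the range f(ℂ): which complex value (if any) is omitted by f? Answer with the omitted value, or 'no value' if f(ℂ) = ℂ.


Little Picard bounds the complement of f(ℂ) to at most one point.
For every w ∈ ℂ, the equation p(z) − w = 0 is a nonconstant polynomial in z and hence has at least one root by the fundamental theorem of algebra. So p is surjective onto ℂ, omitting no value.

Omitted value: no value.


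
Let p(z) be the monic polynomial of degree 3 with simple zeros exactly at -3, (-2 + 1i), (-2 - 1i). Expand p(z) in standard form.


The polynomial is p(z) = ∏_{α ∈ S} (z − α), where S = {-3, (-2 + 1i), (-2 - 1i)}.
Expanding the product yields: p(z) = z^3 + 7·z^2 + 17·z + 15.
Note conjugate pairs combine to real quadratics: (z − (-2+1i))(z − (-2−1i)) = z² + 4z + 5.
The resulting polynomial has degree 3 and real coefficients as required.

p(z) = z^3 + 7·z^2 + 17·z + 15.


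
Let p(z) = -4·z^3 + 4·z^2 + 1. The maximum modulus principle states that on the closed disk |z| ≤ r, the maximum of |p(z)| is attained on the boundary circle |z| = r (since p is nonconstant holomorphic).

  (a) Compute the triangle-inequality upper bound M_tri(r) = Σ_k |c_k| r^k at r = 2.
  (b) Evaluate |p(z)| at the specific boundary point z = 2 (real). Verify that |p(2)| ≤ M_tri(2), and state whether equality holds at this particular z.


Coefficients: c_0 = 1, c_1 = 0, c_2 = 4, c_3 = -4. Radius r = 2.
Part (a). Triangle bound: M_tri(r) = Σ_k |c_k| r^k
  = |1|·2^0 + |0|·2^1 + |4|·2^2 + |-4|·2^3
  = 1 + 0 + 16 + 32 = 49.
This bounds M(r) := max_{|z|=r} |p(z)| from above; equality holds iff all terms c_k z^k can be made to align in phase at a single z on |z|=r.
Part (b). At z = 2 (real, on the circle |z| = r):
  p(2) = (1)·2^0 + (0)·2^1 + (4)·2^2 + (-4)·2^3 = -15.
  |p(2)| = 15.
Check: |p(2)| = 15 ≤ 49 = M_tri(2). ✓ Equality does not hold at z = 2 (the coefficients have mixed signs, so the terms do not all align in phase there).

M_tri(2) = 49; |p(2)| = 15; equality at z=2: no.


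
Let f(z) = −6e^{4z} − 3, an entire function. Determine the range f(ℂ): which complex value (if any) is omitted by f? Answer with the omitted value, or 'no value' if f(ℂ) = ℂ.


Little Picard bounds the complement of f(ℂ) to at most one point.
e^{4z} is never zero on ℂ, so -6·e^{4z} takes every value in ℂ ∖ {0}. Adding -3 shifts the range to ℂ ∖ {-3}. Thus f omits exactly the value -3.

Omitted value: -3.


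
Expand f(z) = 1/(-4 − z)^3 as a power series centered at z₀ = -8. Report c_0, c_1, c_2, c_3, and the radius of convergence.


Let w = z − z₀, so z = z₀ + w.
Then -4 − z = -4 − (z₀ + w) = (-4 − z₀) − w = 4 − w.
f(z) = 1/(4 − w)^3 = (1/(4)^3) · (1 − w/(4))^{−3}.
By the binomial series (1−u)^{−3} = Σ_{n≥0} C(n+2, 2) u^n for |u|<1, with u = w/(4):
  c_n = C(n+2, 2) / (4)^(n+3).
  c_0 = 1/(4)^3 = 1/64.
  c_1 = 3/(4)^4 = 3/256.
  c_2 = 6/(4)^5 = 3/512.
  c_3 = 10/(4)^6 = 5/2048.
The series is valid for |w/d| < 1, i.e. |z − z₀| < |d|.
Radius of convergence: R = |-4 − z₀| = |4| = 4 (distance from z₀ to the singularity z = -4).

c_0 = 1/64, c_1 = 3/256, c_2 = 3/512, c_3 = 5/2048; R = 4.


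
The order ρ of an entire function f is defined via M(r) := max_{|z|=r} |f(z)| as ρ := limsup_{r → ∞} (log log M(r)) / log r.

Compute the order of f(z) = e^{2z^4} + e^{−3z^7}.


Each summand is entire of order 4 and 7 respectively (as in the single-exponential case). The order of a sum is at most the max of the orders, so ρ ≤ 7. For the lower bound: on |z|=r choose arg z so that -3z^7 is real positive; then |e^{-3z^7}| = e^{3r^7} while |e^{2z^4}| ≤ e^{2r^4} = o(e^{3r^7}). So |f| ≥ e^{3r^7}(1 − o(1)) and ρ ≥ 7. Hence ρ = max(4, 7) = 7.
Therefore ρ = 7.

Order ρ = 7.


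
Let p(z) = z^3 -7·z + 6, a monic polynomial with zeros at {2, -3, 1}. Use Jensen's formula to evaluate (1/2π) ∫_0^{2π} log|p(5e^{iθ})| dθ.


Zeros: -3, 1, 2; r = 5.
Inside |z| < r: -3, 1, 2. Outside (|z| ≥ r): ∅.
p(0) = 6, so log|p(0)| = log(6) = 1.7918.
Apply Jensen: I(r) = log|p(0)| + Σ_k log(r/|z_k|), summed over zeros inside |z| < r.
  log(r/|z_k|) for z_k = 2: log(5/2) = 0.9163
  log(r/|z_k|) for z_k = -3: log(5/3) = 0.5108
  log(r/|z_k|) for z_k = 1: log(5/1) = 1.6094
Sum over inside zeros: 3.0366.
I(r) = log|p(0)| + (inside sum) = 1.7918 + 3.0366 = 4.8283.
Closed form (all zeros inside, monic): I(r) = n·log(r) = 3·log(5) = 4.8283. ✓

I(r) ≈ 4.8283.


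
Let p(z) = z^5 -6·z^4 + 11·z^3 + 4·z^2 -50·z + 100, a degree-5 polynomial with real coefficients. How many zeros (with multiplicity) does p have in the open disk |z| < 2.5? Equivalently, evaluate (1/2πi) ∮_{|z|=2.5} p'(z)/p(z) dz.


The zeros of p are: -2, (1 + 2i), (1 - 2i), (3 + 1i), (3 - 1i).
Their magnitudes are: 2, 2.236, 2.236, 3.162, 3.162.
Zeros with |z| < R = 2.5: -2, (1 + 2i), (1 - 2i).
Count = 3.
By the argument principle, (1/2πi) ∮_{|z|=R} p'(z)/p(z) dz equals exactly this count.

Number of zeros inside |z| < 2.5: 3.


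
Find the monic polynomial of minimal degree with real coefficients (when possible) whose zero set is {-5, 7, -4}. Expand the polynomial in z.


The polynomial is p(z) = ∏_{α ∈ S} (z − α), where S = {-5, 7, -4}.
Expanding the product yields: p(z) = z^3 + 2·z^2 -43·z -140.
The resulting polynomial has degree 3 and real coefficients as required.

p(z) = z^3 + 2·z^2 -43·z -140.


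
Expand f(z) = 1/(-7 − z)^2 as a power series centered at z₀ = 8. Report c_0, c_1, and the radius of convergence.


Let w = z − z₀, so z = z₀ + w.
Then -7 − z = -7 − (z₀ + w) = (-7 − z₀) − w = -15 − w.
f(z) = 1/(-15 − w)^2 = (1/(-15)^2) · (1 − w/(-15))^{−2}.
By the binomial series (1−u)^{−2} = Σ_{n≥0} C(n+1, 1) u^n for |u|<1, with u = w/(-15):
  c_n = C(n+1, 1) / (-15)^(n+2).
  c_0 = 1/(-15)^2 = 1/225.
  c_1 = 2/(-15)^3 = -2/3375.
The series is valid for |w/d| < 1, i.e. |z − z₀| < |d|.
Radius of convergence: R = |-7 − z₀| = |-15| = 15 (distance from z₀ to the singularity z = -7).

c_0 = 1/225, c_1 = -2/3375; R = 15.


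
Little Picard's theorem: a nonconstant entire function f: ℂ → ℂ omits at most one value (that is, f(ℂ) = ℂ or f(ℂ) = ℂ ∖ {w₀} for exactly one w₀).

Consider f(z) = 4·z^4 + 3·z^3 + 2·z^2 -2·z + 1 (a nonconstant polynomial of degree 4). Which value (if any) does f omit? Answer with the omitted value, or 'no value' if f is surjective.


Little Picard bounds the complement of f(ℂ) to at most one point.
For every w ∈ ℂ, the equation p(z) − w = 0 is a nonconstant polynomial in z and hence has at least one root by the fundamental theorem of algebra. So p is surjective onto ℂ, omitting no value.

Omitted value: no value.


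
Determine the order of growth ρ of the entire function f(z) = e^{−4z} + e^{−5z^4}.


Each summand is entire of order 1 and 4 respectively (as in the single-exponential case). The order of a sum is at most the max of the orders, so ρ ≤ 4. For the lower bound: on |z|=r choose arg z so that -5z^4 is real positive; then |e^{-5z^4}| = e^{5r^4} while |e^{-4z}| ≤ e^{4r^1} = o(e^{5r^4}). So |f| ≥ e^{5r^4}(1 − o(1)) and ρ ≥ 4. Hence ρ = max(1, 4) = 4.
Therefore ρ = 4.

Order ρ = 4.


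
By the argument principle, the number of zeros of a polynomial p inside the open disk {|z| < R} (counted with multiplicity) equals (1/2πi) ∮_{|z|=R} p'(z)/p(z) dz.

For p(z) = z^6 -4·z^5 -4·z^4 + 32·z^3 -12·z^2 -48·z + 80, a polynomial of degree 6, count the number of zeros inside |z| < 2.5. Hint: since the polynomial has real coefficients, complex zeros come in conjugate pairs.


The zeros of p are: -2, (3 + 1i), (3 - 1i), -2, (1 + 1i), (1 - 1i).
Their magnitudes are: 2, 3.162, 3.162, 2, 1.414, 1.414.
Zeros with |z| < R = 2.5: -2, -2, (1 + 1i), (1 - 1i).
Count = 4.
By the argument principle, (1/2πi) ∮_{|z|=R} p'(z)/p(z) dz equals exactly this count.

Number of zeros inside |z| < 2.5: 4.


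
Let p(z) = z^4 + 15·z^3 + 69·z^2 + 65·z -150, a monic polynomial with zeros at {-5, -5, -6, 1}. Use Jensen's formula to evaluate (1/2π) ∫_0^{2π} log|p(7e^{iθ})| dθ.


Zeros: -6, -5, -5, 1; r = 7.
Inside |z| < r: -6, -5, -5, 1. Outside (|z| ≥ r): ∅.
p(0) = -150, so log|p(0)| = log(150) = 5.0106.
Apply Jensen: I(r) = log|p(0)| + Σ_k log(r/|z_k|), summed over zeros inside |z| < r.
  log(r/|z_k|) for z_k = -5: log(7/5) = 0.3365
  log(r/|z_k|) for z_k = -5: log(7/5) = 0.3365
  log(r/|z_k|) for z_k = -6: log(7/6) = 0.1542
  log(r/|z_k|) for z_k = 1: log(7/1) = 1.9459
Sum over inside zeros: 2.7730.
I(r) = log|p(0)| + (inside sum) = 5.0106 + 2.7730 = 7.7836.
Closed form (all zeros inside, monic): I(r) = n·log(r) = 4·log(7) = 7.7836. ✓

I(r) ≈ 7.7836.


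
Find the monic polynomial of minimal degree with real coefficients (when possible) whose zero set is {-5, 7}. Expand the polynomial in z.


The polynomial is p(z) = ∏_{α ∈ S} (z − α), where S = {-5, 7}.
Expanding the product yields: p(z) = z^2 -2·z -35.
The resulting polynomial has degree 2 and real coefficients as required.

p(z) = z^2 -2·z -35.


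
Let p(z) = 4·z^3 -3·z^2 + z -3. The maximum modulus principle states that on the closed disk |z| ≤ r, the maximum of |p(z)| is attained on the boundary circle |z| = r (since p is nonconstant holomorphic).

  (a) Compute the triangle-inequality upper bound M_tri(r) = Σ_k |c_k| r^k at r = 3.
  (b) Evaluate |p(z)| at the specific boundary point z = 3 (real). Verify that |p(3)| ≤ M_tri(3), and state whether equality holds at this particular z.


Coefficients: c_0 = -3, c_1 = 1, c_2 = -3, c_3 = 4. Radius r = 3.
Part (a). Triangle bound: M_tri(r) = Σ_k |c_k| r^k
  = |-3|·3^0 + |1|·3^1 + |-3|·3^2 + |4|·3^3
  = 3 + 3 + 27 + 108 = 141.
This bounds M(r) := max_{|z|=r} |p(z)| from above; equality holds iff all terms c_k z^k can be made to align in phase at a single z on |z|=r.
Part (b). At z = 3 (real, on the circle |z| = r):
  p(3) = (-3)·3^0 + (1)·3^1 + (-3)·3^2 + (4)·3^3 = 81.
  |p(3)| = 81.
Check: |p(3)| = 81 ≤ 141 = M_tri(3). ✓ Equality does not hold at z = 3 (the coefficients have mixed signs, so the terms do not all align in phase there).

M_tri(3) = 141; |p(3)| = 81; equality at z=3: no.


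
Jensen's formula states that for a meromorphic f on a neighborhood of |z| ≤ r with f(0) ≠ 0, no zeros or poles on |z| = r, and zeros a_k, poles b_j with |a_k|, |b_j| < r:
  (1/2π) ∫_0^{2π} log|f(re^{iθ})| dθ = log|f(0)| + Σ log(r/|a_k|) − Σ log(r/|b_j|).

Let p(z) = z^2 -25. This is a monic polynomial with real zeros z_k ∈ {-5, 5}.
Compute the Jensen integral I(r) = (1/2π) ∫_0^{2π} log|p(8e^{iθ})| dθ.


Zeros: -5, 5; r = 8.
Inside |z| < r: -5, 5. Outside (|z| ≥ r): ∅.
p(0) = -25, so log|p(0)| = log(25) = 3.2189.
Apply Jensen: I(r) = log|p(0)| + Σ_k log(r/|z_k|), summed over zeros inside |z| < r.
  log(r/|z_k|) for z_k = -5: log(8/5) = 0.4700
  log(r/|z_k|) for z_k = 5: log(8/5) = 0.4700
Sum over inside zeros: 0.9400.
I(r) = log|p(0)| + (inside sum) = 3.2189 + 0.9400 = 4.1589.
Closed form (all zeros inside, monic): I(r) = n·log(r) = 2·log(8) = 4.1589. ✓

I(r) ≈ 4.1589.


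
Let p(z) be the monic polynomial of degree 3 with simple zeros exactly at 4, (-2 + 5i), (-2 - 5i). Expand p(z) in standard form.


The polynomial is p(z) = ∏_{α ∈ S} (z − α), where S = {4, (-2 + 5i), (-2 - 5i)}.
Expanding the product yields: p(z) = z^3 + 13·z -116.
Note conjugate pairs combine to real quadratics: (z − (-2+5i))(z − (-2−5i)) = z² + 4z + 29.
The resulting polynomial has degree 3 and real coefficients as required.

p(z) = z^3 + 13·z -116.


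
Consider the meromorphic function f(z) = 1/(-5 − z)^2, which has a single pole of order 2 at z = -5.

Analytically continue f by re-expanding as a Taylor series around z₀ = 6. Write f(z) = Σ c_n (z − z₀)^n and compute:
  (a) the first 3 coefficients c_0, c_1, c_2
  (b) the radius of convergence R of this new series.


Let w = z − z₀, so z = z₀ + w.
Then -5 − z = -5 − (z₀ + w) = (-5 − z₀) − w = -11 − w.
f(z) = 1/(-11 − w)^2 = (1/(-11)^2) · (1 − w/(-11))^{−2}.
By the binomial series (1−u)^{−2} = Σ_{n≥0} C(n+1, 1) u^n for |u|<1, with u = w/(-11):
  c_n = C(n+1, 1) / (-11)^(n+2).
  c_0 = 1/(-11)^2 = 1/121.
  c_1 = 2/(-11)^3 = -2/1331.
  c_2 = 3/(-11)^4 = 3/14641.
The series is valid for |w/d| < 1, i.e. |z − z₀| < |d|.
Radius of convergence: R = |-5 − z₀| = |-11| = 11 (distance from z₀ to the singularity z = -5).

c_0 = 1/121, c_1 = -2/1331, c_2 = 3/14641; R = 11.


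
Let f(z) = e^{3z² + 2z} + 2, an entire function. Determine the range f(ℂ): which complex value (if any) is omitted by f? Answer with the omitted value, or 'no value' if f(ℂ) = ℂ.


Little Picard bounds the complement of f(ℂ) to at most one point.
The exponent g(z) = 3z² + 2z is a nonconstant polynomial, hence surjective onto ℂ. So e^{g(z)} takes every value in {e^w : w ∈ ℂ} = ℂ ∖ {0}. Adding 2 shifts the range to ℂ ∖ {2}. f omits exactly 2.

Omitted value: 2.


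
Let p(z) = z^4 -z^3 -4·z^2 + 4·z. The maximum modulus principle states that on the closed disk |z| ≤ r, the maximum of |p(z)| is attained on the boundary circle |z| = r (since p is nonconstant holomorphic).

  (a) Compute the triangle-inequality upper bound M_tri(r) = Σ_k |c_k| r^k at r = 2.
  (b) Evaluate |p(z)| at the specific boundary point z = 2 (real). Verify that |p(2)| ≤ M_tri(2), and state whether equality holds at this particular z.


Coefficients: c_0 = 0, c_1 = 4, c_2 = -4, c_3 = -1, c_4 = 1. Radius r = 2.
Part (a). Triangle bound: M_tri(r) = Σ_k |c_k| r^k
  = |0|·2^0 + |4|·2^1 + |-4|·2^2 + |-1|·2^3 + |1|·2^4
  = 0 + 8 + 16 + 8 + 16 = 48.
This bounds M(r) := max_{|z|=r} |p(z)| from above; equality holds iff all terms c_k z^k can be made to align in phase at a single z on |z|=r.
Part (b). At z = 2 (real, on the circle |z| = r):
  p(2) = (0)·2^0 + (4)·2^1 + (-4)·2^2 + (-1)·2^3 + (1)·2^4 = 0.
  |p(2)| = 0.
Check: |p(2)| = 0 ≤ 48 = M_tri(2). ✓ Equality does not hold at z = 2 (the coefficients have mixed signs, so the terms do not all align in phase there).

M_tri(2) = 48; |p(2)| = 0; equality at z=2: no.


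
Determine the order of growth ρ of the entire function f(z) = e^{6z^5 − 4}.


|e^{6z^5 − 4}| = e^{Re(6·z^5) + -4} ≤ e^{6|z|^5 + -4} = e^{6r^5 + -4} on |z| = r, so ρ ≤ 5. Choosing z on |z|=r so that 6·z^5 is real positive (always possible by picking arg z appropriately) gives |f(z)| = e^{6r^5 + -4}, matching the bound. The additive constant -4 does not affect log log M(r) ~ 5·log r. Hence ρ = 5.
Therefore ρ = 5.

Order ρ = 5.


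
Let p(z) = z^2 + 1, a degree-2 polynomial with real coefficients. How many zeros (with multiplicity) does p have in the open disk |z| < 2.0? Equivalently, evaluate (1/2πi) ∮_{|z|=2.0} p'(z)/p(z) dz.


The zeros of p are: (0 + 1i), (0 - 1i).
Their magnitudes are: 1, 1.
Zeros with |z| < R = 2.0: (0 + 1i), (0 - 1i).
Count = 2.
By the argument principle, (1/2πi) ∮_{|z|=R} p'(z)/p(z) dz equals exactly this count.

Number of zeros inside |z| < 2.0: 2.


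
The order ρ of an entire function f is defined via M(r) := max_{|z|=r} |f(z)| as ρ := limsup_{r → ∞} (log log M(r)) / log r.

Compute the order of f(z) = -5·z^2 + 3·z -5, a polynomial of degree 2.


|f(z)| ≤ Σ|c_k|·r^k = O(r^2) as r → ∞. Polynomial growth is O(e^{r^ε}) for every ε > 0 (since r^2/e^{r^ε} → 0), so ρ ≤ ε for all ε > 0, i.e. ρ = 0. Every nonconstant polynomial has order 0.
Therefore ρ = 0.

Order ρ = 0.


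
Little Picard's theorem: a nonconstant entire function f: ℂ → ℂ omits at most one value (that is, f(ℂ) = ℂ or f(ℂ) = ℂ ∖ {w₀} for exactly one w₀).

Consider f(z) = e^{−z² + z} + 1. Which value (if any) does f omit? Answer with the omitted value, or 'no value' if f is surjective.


Little Picard bounds the complement of f(ℂ) to at most one point.
The exponent g(z) = −z² + z is a nonconstant polynomial, hence surjective onto ℂ. So e^{g(z)} takes every value in {e^w : w ∈ ℂ} = ℂ ∖ {0}. Adding 1 shifts the range to ℂ ∖ {1}. f omits exactly 1.

Omitted value: 1.


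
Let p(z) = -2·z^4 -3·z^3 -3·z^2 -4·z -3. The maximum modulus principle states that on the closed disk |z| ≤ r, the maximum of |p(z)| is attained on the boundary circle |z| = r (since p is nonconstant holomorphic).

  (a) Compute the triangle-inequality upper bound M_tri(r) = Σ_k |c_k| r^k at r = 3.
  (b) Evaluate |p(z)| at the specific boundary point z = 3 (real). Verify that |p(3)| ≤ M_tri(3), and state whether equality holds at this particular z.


Coefficients: c_0 = -3, c_1 = -4, c_2 = -3, c_3 = -3, c_4 = -2. Radius r = 3.
Part (a). Triangle bound: M_tri(r) = Σ_k |c_k| r^k
  = |-3|·3^0 + |-4|·3^1 + |-3|·3^2 + |-3|·3^3 + |-2|·3^4
  = 3 + 12 + 27 + 81 + 162 = 285.
This bounds M(r) := max_{|z|=r} |p(z)| from above; equality holds iff all terms c_k z^k can be made to align in phase at a single z on |z|=r.
Part (b). At z = 3 (real, on the circle |z| = r):
  p(3) = (-3)·3^0 + (-4)·3^1 + (-3)·3^2 + (-3)·3^3 + (-2)·3^4 = -285.
  |p(3)| = 285.
Since all nonzero coefficients share the same sign, |p(3)| = 285 = M_tri(3); the triangle bound is attained at z = 3, so in fact M(r) = 285.

M_tri(3) = 285; |p(3)| = 285; equality at z=3: yes.


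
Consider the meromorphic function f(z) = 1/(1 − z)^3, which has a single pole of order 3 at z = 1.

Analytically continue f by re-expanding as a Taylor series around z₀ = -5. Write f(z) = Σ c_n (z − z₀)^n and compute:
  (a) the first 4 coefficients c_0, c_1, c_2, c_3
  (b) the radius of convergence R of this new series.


Let w = z − z₀, so z = z₀ + w.
Then 1 − z = 1 − (z₀ + w) = (1 − z₀) − w = 6 − w.
f(z) = 1/(6 − w)^3 = (1/(6)^3) · (1 − w/(6))^{−3}.
By the binomial series (1−u)^{−3} = Σ_{n≥0} C(n+2, 2) u^n for |u|<1, with u = w/(6):
  c_n = C(n+2, 2) / (6)^(n+3).
  c_0 = 1/(6)^3 = 1/216.
  c_1 = 3/(6)^4 = 1/432.
  c_2 = 6/(6)^5 = 1/1296.
  c_3 = 10/(6)^6 = 5/23328.
The series is valid for |w/d| < 1, i.e. |z − z₀| < |d|.
Radius of convergence: R = |1 − z₀| = |6| = 6 (distance from z₀ to the singularity z = 1).

c_0 = 1/216, c_1 = 1/432, c_2 = 1/1296, c_3 = 5/23328; R = 6.


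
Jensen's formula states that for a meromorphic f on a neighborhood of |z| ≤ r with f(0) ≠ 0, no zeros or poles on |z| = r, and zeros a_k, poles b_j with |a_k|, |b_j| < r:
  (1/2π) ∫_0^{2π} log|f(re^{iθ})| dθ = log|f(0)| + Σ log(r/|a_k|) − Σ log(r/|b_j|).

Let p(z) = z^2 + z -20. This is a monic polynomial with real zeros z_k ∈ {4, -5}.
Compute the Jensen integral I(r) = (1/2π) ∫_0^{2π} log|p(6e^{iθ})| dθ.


Zeros: -5, 4; r = 6.
Inside |z| < r: -5, 4. Outside (|z| ≥ r): ∅.
p(0) = -20, so log|p(0)| = log(20) = 2.9957.
Apply Jensen: I(r) = log|p(0)| + Σ_k log(r/|z_k|), summed over zeros inside |z| < r.
  log(r/|z_k|) for z_k = 4: log(6/4) = 0.4055
  log(r/|z_k|) for z_k = -5: log(6/5) = 0.1823
Sum over inside zeros: 0.5878.
I(r) = log|p(0)| + (inside sum) = 2.9957 + 0.5878 = 3.5835.
Closed form (all zeros inside, monic): I(r) = n·log(r) = 2·log(6) = 3.5835. ✓

I(r) ≈ 3.5835.


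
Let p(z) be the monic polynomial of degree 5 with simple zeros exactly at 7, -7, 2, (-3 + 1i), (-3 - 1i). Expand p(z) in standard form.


The polynomial is p(z) = ∏_{α ∈ S} (z − α), where S = {7, -7, 2, (-3 + 1i), (-3 - 1i)}.
Expanding the product yields: p(z) = z^5 + 4·z^4 -51·z^3 -216·z^2 + 98·z + 980.
Note conjugate pairs combine to real quadratics: (z − (-3+1i))(z − (-3−1i)) = z² + 6z + 10.
The resulting polynomial has degree 5 and real coefficients as required.

p(z) = z^5 + 4·z^4 -51·z^3 -216·z^2 + 98·z + 980.


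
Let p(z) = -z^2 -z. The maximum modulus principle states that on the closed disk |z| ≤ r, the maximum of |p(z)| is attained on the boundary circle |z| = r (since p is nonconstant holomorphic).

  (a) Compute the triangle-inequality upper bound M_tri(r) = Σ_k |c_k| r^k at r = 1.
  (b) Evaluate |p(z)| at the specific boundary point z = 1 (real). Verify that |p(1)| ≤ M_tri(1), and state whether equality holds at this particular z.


Coefficients: c_0 = 0, c_1 = -1, c_2 = -1. Radius r = 1.
Part (a). Triangle bound: M_tri(r) = Σ_k |c_k| r^k
  = |0|·1^0 + |-1|·1^1 + |-1|·1^2
  = 0 + 1 + 1 = 2.
This bounds M(r) := max_{|z|=r} |p(z)| from above; equality holds iff all terms c_k z^k can be made to align in phase at a single z on |z|=r.
Part (b). At z = 1 (real, on the circle |z| = r):
  p(1) = (0)·1^0 + (-1)·1^1 + (-1)·1^2 = -2.
  |p(1)| = 2.
Since all nonzero coefficients share the same sign, |p(1)| = 2 = M_tri(1); the triangle bound is attained at z = 1, so in fact M(r) = 2.

M_tri(1) = 2; |p(1)| = 2; equality at z=1: yes.


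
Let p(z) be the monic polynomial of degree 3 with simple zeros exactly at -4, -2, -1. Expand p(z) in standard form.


The polynomial is p(z) = ∏_{α ∈ S} (z − α), where S = {-4, -2, -1}.
Expanding the product yields: p(z) = z^3 + 7·z^2 + 14·z + 8.
The resulting polynomial has degree 3 and real coefficients as required.

p(z) = z^3 + 7·z^2 + 14·z + 8.


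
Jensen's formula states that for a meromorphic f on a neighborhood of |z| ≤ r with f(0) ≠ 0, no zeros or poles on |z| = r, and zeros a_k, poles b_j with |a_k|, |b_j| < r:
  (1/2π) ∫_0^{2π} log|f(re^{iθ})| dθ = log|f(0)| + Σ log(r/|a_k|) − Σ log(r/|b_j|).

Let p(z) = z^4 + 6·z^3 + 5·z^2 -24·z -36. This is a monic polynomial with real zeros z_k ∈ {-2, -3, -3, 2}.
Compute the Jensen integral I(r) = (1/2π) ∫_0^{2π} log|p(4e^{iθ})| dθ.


Zeros: -3, -3, -2, 2; r = 4.
Inside |z| < r: -3, -3, -2, 2. Outside (|z| ≥ r): ∅.
p(0) = -36, so log|p(0)| = log(36) = 3.5835.
Apply Jensen: I(r) = log|p(0)| + Σ_k log(r/|z_k|), summed over zeros inside |z| < r.
  log(r/|z_k|) for z_k = -2: log(4/2) = 0.6931
  log(r/|z_k|) for z_k = -3: log(4/3) = 0.2877
  log(r/|z_k|) for z_k = -3: log(4/3) = 0.2877
  log(r/|z_k|) for z_k = 2: log(4/2) = 0.6931
Sum over inside zeros: 1.9617.
I(r) = log|p(0)| + (inside sum) = 3.5835 + 1.9617 = 5.5452.
Closed form (all zeros inside, monic): I(r) = n·log(r) = 4·log(4) = 5.5452. ✓

I(r) ≈ 5.5452.


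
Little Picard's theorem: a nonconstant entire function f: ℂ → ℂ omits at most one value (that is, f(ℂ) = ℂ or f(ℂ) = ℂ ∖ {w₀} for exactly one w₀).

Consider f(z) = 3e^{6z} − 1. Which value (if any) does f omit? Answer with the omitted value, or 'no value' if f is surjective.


Little Picard bounds the complement of f(ℂ) to at most one point.
e^{6z} is never zero on ℂ, so 3·e^{6z} takes every value in ℂ ∖ {0}. Adding -1 shifts the range to ℂ ∖ {-1}. Thus f omits exactly the value -1.

Omitted value: -1.


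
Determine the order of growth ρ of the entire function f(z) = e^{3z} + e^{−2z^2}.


Each summand is entire of order 1 and 2 respectively (as in the single-exponential case). The order of a sum is at most the max of the orders, so ρ ≤ 2. For the lower bound: on |z|=r choose arg z so that -2z^2 is real positive; then |e^{-2z^2}| = e^{2r^2} while |e^{3z}| ≤ e^{3r^1} = o(e^{2r^2}). So |f| ≥ e^{2r^2}(1 − o(1)) and ρ ≥ 2. Hence ρ = max(1, 2) = 2.
Therefore ρ = 2.

Order ρ = 2.


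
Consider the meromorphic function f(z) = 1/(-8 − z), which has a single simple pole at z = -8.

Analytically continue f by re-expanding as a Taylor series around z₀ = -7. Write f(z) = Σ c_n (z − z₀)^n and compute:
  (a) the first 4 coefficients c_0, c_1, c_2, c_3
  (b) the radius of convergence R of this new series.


Let w = z − z₀, so z = z₀ + w.
Then -8 − z = -8 − (z₀ + w) = (-8 − z₀) − w = -1 − w.
f(z) = 1/(-1 − w) = (1/(-1)) · 1/(1 − w/(-1)) = Σ_{n≥0} w^n / (-1)^(n+1).
So c_n = 1/(-1)^(n+1):
  c_0 = 1/(-1)^1 = -1.
  c_1 = 1/(-1)^2 = 1.
  c_2 = 1/(-1)^3 = -1.
  c_3 = 1/(-1)^4 = 1.
The series is valid for |w/d| < 1, i.e. |z − z₀| < |d|.
Radius of convergence: R = |-8 − z₀| = |-1| = 1 (distance from z₀ to the singularity z = -8).

c_0 = -1, c_1 = 1, c_2 = -1, c_3 = 1; R = 1.


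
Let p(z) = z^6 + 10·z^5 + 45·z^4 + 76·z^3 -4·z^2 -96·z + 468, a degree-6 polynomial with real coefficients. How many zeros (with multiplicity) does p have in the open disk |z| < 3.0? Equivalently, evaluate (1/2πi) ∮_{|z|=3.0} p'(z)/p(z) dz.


The zeros of p are: (-3 + 2i), (-3 - 2i), (1 + 1i), (1 - 1i), (-3 + 3i), (-3 - 3i).
Their magnitudes are: 3.606, 3.606, 1.414, 1.414, 4.243, 4.243.
Zeros with |z| < R = 3.0: (1 + 1i), (1 - 1i).
Count = 2.
By the argument principle, (1/2πi) ∮_{|z|=R} p'(z)/p(z) dz equals exactly this count.

Number of zeros inside |z| < 3.0: 2.


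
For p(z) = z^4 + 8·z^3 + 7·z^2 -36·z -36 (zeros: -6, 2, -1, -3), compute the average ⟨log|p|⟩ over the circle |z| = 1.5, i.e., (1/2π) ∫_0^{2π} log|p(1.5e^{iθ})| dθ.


Zeros: -6, -3, -1, 2; r = 1.5.
Inside |z| < r: -1. Outside (|z| ≥ r): -6, -3, 2.
p(0) = -36, so log|p(0)| = log(36) = 3.5835.
Apply Jensen: I(r) = log|p(0)| + Σ_k log(r/|z_k|), summed over zeros inside |z| < r.
  log(r/|z_k|) for z_k = -1: log(1.5/1) = 0.4055
  Outside zeros (-6, -3, 2) contribute nothing to the Jensen sum.
Sum over inside zeros: 0.4055.
I(r) = log|p(0)| + (inside sum) = 3.5835 + 0.4055 = 3.9890.
Note: since some zeros are outside |z| ≤ r, the simplified n·log(r) form does NOT apply — only the inside zeros contribute.

I(r) ≈ 3.9890.


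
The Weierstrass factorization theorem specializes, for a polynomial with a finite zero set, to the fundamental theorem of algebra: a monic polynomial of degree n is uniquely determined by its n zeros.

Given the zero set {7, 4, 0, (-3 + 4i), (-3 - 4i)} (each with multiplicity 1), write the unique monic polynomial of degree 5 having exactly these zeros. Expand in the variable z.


The polynomial is p(z) = ∏_{α ∈ S} (z − α), where S = {7, 4, 0, (-3 + 4i), (-3 - 4i)}.
Expanding the product yields: p(z) = z^5 -5·z^4 -13·z^3 -107·z^2 + 700·z.
Note conjugate pairs combine to real quadratics: (z − (-3+4i))(z − (-3−4i)) = z² + 6z + 25.
The resulting polynomial has degree 5 and real coefficients as required.

p(z) = z^5 -5·z^4 -13·z^3 -107·z^2 + 700·z.


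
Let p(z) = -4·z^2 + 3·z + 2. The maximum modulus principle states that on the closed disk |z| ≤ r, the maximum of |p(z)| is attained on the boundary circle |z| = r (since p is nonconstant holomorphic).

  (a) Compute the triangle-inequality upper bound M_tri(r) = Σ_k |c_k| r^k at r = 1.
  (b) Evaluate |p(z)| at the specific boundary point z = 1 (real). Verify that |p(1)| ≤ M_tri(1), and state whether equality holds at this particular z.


Coefficients: c_0 = 2, c_1 = 3, c_2 = -4. Radius r = 1.
Part (a). Triangle bound: M_tri(r) = Σ_k |c_k| r^k
  = |2|·1^0 + |3|·1^1 + |-4|·1^2
  = 2 + 3 + 4 = 9.
This bounds M(r) := max_{|z|=r} |p(z)| from above; equality holds iff all terms c_k z^k can be made to align in phase at a single z on |z|=r.
Part (b). At z = 1 (real, on the circle |z| = r):
  p(1) = (2)·1^0 + (3)·1^1 + (-4)·1^2 = 1.
  |p(1)| = 1.
Check: |p(1)| = 1 ≤ 9 = M_tri(1). ✓ Equality does not hold at z = 1 (the coefficients have mixed signs, so the terms do not all align in phase there).

M_tri(1) = 9; |p(1)| = 1; equality at z=1: no.


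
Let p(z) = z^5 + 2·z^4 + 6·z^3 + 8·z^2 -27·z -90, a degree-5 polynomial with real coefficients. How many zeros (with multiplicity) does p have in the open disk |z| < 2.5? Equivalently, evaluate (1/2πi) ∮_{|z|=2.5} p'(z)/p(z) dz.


The zeros of p are: 2, (-2 + 1i), (-2 - 1i), (0 + 3i), (0 - 3i).
Their magnitudes are: 2, 2.236, 2.236, 3, 3.
Zeros with |z| < R = 2.5: 2, (-2 + 1i), (-2 - 1i).
Count = 3.
By the argument principle, (1/2πi) ∮_{|z|=R} p'(z)/p(z) dz equals exactly this count.

Number of zeros inside |z| < 2.5: 3.


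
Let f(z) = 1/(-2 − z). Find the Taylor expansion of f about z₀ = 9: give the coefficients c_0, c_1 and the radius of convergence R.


Let w = z − z₀, so z = z₀ + w.
Then -2 − z = -2 − (z₀ + w) = (-2 − z₀) − w = -11 − w.
f(z) = 1/(-11 − w) = (1/(-11)) · 1/(1 − w/(-11)) = Σ_{n≥0} w^n / (-11)^(n+1).
So c_n = 1/(-11)^(n+1):
  c_0 = 1/(-11)^1 = -1/11.
  c_1 = 1/(-11)^2 = 1/121.
The series is valid for |w/d| < 1, i.e. |z − z₀| < |d|.
Radius of convergence: R = |-2 − z₀| = |-11| = 11 (distance from z₀ to the singularity z = -2).

c_0 = -1/11, c_1 = 1/121; R = 11.


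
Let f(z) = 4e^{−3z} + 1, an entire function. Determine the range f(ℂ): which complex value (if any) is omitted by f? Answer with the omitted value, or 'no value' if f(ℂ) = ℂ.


Little Picard bounds the complement of f(ℂ) to at most one point.
e^{−3z} is never zero on ℂ, so 4·e^{−3z} takes every value in ℂ ∖ {0}. Adding 1 shifts the range to ℂ ∖ {1}. Thus f omits exactly the value 1.

Omitted value: 1.


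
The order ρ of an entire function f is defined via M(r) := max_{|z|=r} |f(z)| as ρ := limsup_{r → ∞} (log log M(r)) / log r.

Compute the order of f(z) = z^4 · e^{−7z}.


M(r) = max_{|z|=r} |1|·|z|^4·|e^{−7z}| = 1·r^4 · e^{7r^1} (the factors attain their maxima compatibly on |z|=r). Then log M(r) = log 1 + 4·log r + 7r^1, dominated by the last term, so log log M(r) ~ 1·log r. The polynomial factor 1z^4 contributes only a log r term and does not affect the order. ρ = 1.
Therefore ρ = 1.

Order ρ = 1.


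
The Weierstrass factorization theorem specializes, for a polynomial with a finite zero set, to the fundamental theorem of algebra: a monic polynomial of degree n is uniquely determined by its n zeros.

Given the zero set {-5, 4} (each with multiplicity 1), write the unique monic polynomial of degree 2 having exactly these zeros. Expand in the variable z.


The polynomial is p(z) = ∏_{α ∈ S} (z − α), where S = {-5, 4}.
Expanding the product yields: p(z) = z^2 + z -20.
The resulting polynomial has degree 2 and real coefficients as required.

p(z) = z^2 + z -20.


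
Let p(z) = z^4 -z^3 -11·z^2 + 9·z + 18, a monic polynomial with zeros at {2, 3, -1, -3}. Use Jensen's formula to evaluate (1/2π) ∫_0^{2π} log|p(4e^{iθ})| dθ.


Zeros: -3, -1, 2, 3; r = 4.
Inside |z| < r: -3, -1, 2, 3. Outside (|z| ≥ r): ∅.
p(0) = 18, so log|p(0)| = log(18) = 2.8904.
Apply Jensen: I(r) = log|p(0)| + Σ_k log(r/|z_k|), summed over zeros inside |z| < r.
  log(r/|z_k|) for z_k = 2: log(4/2) = 0.6931
  log(r/|z_k|) for z_k = 3: log(4/3) = 0.2877
  log(r/|z_k|) for z_k = -1: log(4/1) = 1.3863
  log(r/|z_k|) for z_k = -3: log(4/3) = 0.2877
Sum over inside zeros: 2.6548.
I(r) = log|p(0)| + (inside sum) = 2.8904 + 2.6548 = 5.5452.
Closed form (all zeros inside, monic): I(r) = n·log(r) = 4·log(4) = 5.5452. ✓

I(r) ≈ 5.5452.


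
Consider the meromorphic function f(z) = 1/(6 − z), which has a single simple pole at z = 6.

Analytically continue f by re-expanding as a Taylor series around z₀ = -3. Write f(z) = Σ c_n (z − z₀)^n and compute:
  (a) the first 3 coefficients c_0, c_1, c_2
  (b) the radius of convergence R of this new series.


Let w = z − z₀, so z = z₀ + w.
Then 6 − z = 6 − (z₀ + w) = (6 − z₀) − w = 9 − w.
f(z) = 1/(9 − w) = (1/(9)) · 1/(1 − w/(9)) = Σ_{n≥0} w^n / (9)^(n+1).
So c_n = 1/(9)^(n+1):
  c_0 = 1/(9)^1 = 1/9.
  c_1 = 1/(9)^2 = 1/81.
  c_2 = 1/(9)^3 = 1/729.
The series is valid for |w/d| < 1, i.e. |z − z₀| < |d|.
Radius of convergence: R = |6 − z₀| = |9| = 9 (distance from z₀ to the singularity z = 6).

c_0 = 1/9, c_1 = 1/81, c_2 = 1/729; R = 9.


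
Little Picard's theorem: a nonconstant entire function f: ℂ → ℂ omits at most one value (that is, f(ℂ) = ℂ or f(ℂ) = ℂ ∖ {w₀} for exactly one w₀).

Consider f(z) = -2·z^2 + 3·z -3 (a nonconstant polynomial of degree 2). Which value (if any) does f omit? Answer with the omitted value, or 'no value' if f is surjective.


Little Picard bounds the complement of f(ℂ) to at most one point.
For every w ∈ ℂ, the equation p(z) − w = 0 is a nonconstant polynomial in z and hence has at least one root by the fundamental theorem of algebra. So p is surjective onto ℂ, omitting no value.

Omitted value: no value.


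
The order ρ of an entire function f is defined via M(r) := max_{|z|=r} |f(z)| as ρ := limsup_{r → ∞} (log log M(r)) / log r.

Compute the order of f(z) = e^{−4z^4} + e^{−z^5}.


Each summand is entire of order 4 and 5 respectively (as in the single-exponential case). The order of a sum is at most the max of the orders, so ρ ≤ 5. For the lower bound: on |z|=r choose arg z so that -1z^5 is real positive; then |e^{-1z^5}| = e^{1r^5} while |e^{-4z^4}| ≤ e^{4r^4} = o(e^{1r^5}). So |f| ≥ e^{1r^5}(1 − o(1)) and ρ ≥ 5. Hence ρ = max(4, 5) = 5.
Therefore ρ = 5.

Order ρ = 5.


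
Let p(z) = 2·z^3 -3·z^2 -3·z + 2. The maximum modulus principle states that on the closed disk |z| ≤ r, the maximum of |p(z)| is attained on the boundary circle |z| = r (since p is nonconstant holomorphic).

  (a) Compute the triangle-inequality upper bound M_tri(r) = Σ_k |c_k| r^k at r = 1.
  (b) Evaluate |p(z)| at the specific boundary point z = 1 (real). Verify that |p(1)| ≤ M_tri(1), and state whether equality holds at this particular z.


Coefficients: c_0 = 2, c_1 = -3, c_2 = -3, c_3 = 2. Radius r = 1.
Part (a). Triangle bound: M_tri(r) = Σ_k |c_k| r^k
  = |2|·1^0 + |-3|·1^1 + |-3|·1^2 + |2|·1^3
  = 2 + 3 + 3 + 2 = 10.
This bounds M(r) := max_{|z|=r} |p(z)| from above; equality holds iff all terms c_k z^k can be made to align in phase at a single z on |z|=r.
Part (b). At z = 1 (real, on the circle |z| = r):
  p(1) = (2)·1^0 + (-3)·1^1 + (-3)·1^2 + (2)·1^3 = -2.
  |p(1)| = 2.
Check: |p(1)| = 2 ≤ 10 = M_tri(1). ✓ Equality does not hold at z = 1 (the coefficients have mixed signs, so the terms do not all align in phase there).

M_tri(1) = 10; |p(1)| = 2; equality at z=1: no.


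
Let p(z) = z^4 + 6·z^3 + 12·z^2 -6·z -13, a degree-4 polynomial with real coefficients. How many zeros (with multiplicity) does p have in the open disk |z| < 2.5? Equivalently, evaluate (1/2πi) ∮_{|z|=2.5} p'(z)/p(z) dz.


The zeros of p are: -1, 1, (-3 + 2i), (-3 - 2i).
Their magnitudes are: 1, 1, 3.606, 3.606.
Zeros with |z| < R = 2.5: -1, 1.
Count = 2.
By the argument principle, (1/2πi) ∮_{|z|=R} p'(z)/p(z) dz equals exactly this count.

Number of zeros inside |z| < 2.5: 2.


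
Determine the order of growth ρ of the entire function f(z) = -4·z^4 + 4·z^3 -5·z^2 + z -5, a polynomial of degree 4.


|f(z)| ≤ Σ|c_k|·r^k = O(r^4) as r → ∞. Polynomial growth is O(e^{r^ε}) for every ε > 0 (since r^4/e^{r^ε} → 0), so ρ ≤ ε for all ε > 0, i.e. ρ = 0. Every nonconstant polynomial has order 0.
Therefore ρ = 0.

Order ρ = 0.


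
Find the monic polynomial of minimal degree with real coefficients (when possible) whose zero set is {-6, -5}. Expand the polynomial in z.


The polynomial is p(z) = ∏_{α ∈ S} (z − α), where S = {-6, -5}.
Expanding the product yields: p(z) = z^2 + 11·z + 30.
The resulting polynomial has degree 2 and real coefficients as required.

p(z) = z^2 + 11·z + 30.
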